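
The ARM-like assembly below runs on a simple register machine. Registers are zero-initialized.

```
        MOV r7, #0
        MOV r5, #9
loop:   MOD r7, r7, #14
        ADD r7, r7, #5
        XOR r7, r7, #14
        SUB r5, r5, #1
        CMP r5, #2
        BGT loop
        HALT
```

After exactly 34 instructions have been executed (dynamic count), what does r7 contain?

MOV r7, #0 → r7=0
MOV r5, #9 → r5=9
MOD r7, r7, #14 → r7=0%14=0
ADD r7, r7, #5 → r7=0+5=5
XOR r7, r7, #14 → r7=5^14=11
SUB r5, r5, #1 → r5=9-1=8
CMP r5, #2  (cmp 8,2)
BGT loop: taken
MOD r7, r7, #14 → r7=11%14=11
ADD r7, r7, #5 → r7=11+5=16
XOR r7, r7, #14 → r7=16^14=30
SUB r5, r5, #1 → r5=8-1=7
CMP r5, #2  (cmp 7,2)
BGT loop: taken
MOD r7, r7, #14 → r7=30%14=2
ADD r7, r7, #5 → r7=2+5=7
XOR r7, r7, #14 → r7=7^14=9
SUB r5, r5, #1 → r5=7-1=6
CMP r5, #2  (cmp 6,2)
BGT loop: taken
MOD r7, r7, #14 → r7=9%14=9
ADD r7, r7, #5 → r7=9+5=14
XOR r7, r7, #14 → r7=14^14=0
SUB r5, r5, #1 → r5=6-1=5
CMP r5, #2  (cmp 5,2)
BGT loop: taken
MOD r7, r7, #14 → r7=0%14=0
ADD r7, r7, #5 → r7=0+5=5
XOR r7, r7, #14 → r7=5^14=11
SUB r5, r5, #1 → r5=5-1=4
CMP r5, #2  (cmp 4,2)
BGT loop: taken
MOD r7, r7, #14 → r7=11%14=11
ADD r7, r7, #5 → r7=11+5=16
After step 34: r7 = 16.

16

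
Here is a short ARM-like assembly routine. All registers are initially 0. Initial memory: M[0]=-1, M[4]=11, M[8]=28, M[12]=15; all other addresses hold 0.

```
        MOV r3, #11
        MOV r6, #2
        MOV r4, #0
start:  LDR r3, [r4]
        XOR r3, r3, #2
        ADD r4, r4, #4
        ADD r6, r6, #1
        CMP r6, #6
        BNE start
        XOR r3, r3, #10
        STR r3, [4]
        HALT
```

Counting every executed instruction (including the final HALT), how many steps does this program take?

30

r3=11
r6=2
r4=0
r3=M[0]=-1
r3=(-1)^2=-3
r4=0+4=4
r6=2+1=3
CMP r6, #6  (cmp 3,6)
BNE start: taken
r3=M[4]=11
r3=11^2=9
r4=4+4=8
r6=3+1=4
CMP r6, #6  (cmp 4,6)
BNE start: taken
r3=M[8]=28
r3=28^2=30
r4=8+4=12
r6=4+1=5
CMP r6, #6  (cmp 5,6)
BNE start: taken
r3=M[12]=15
r3=15^2=13
r4=12+4=16
r6=5+1=6
CMP r6, #6  (cmp 6,6)
BNE start: not taken
r3=13^10=7
STR r3, [4] → M[4]=7
halt.
Total executed instructions: 30.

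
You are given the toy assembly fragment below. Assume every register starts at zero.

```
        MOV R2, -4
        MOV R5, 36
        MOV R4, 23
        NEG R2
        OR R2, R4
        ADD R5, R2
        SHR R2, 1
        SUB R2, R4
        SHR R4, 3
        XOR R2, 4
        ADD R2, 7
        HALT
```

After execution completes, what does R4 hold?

R2=-4
R5=36
R4=23
R2=-(-4)=4
R2=4|23=23
R5=36+23=59
R2=23>>1=11
R2=11-23=-12
R4=23>>3=2
R2=(-12)^4=-16
R2=(-16)+7=-9
halt.

2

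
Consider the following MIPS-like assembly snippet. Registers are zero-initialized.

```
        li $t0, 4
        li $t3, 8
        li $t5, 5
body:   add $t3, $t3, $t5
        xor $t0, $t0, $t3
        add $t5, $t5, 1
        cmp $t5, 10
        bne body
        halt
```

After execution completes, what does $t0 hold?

$t0=4
$t3=8
$t5=5
$t3=8+5=13
$t0=4^13=9
$t5=5+1=6
cmp $t5, 10  (cmp 6,10)
bne body: taken
$t3=13+6=19
$t0=9^19=26
$t5=6+1=7
cmp $t5, 10  (cmp 7,10)
bne body: taken
$t3=19+7=26
$t0=26^26=0
$t5=7+1=8
cmp $t5, 10  (cmp 8,10)
bne body: taken
$t3=26+8=34
$t0=0^34=34
$t5=8+1=9
cmp $t5, 10  (cmp 9,10)
bne body: taken
$t3=34+9=43
$t0=34^43=9
$t5=9+1=10
cmp $t5, 10  (cmp 10,10)
bne body: not taken
halt.

9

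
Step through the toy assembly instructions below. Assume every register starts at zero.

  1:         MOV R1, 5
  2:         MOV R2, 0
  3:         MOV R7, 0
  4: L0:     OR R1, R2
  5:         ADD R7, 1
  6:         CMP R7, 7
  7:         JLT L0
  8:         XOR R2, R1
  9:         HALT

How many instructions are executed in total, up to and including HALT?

33

R1=5
R2=0
R7=0
R1=5|0=5
R7=0+1=1
CMP R7, 7  (cmp 1,7)
JLT L0: taken
R1=5|0=5
R7=1+1=2
CMP R7, 7  (cmp 2,7)
JLT L0: taken
R1=5|0=5
R7=2+1=3
CMP R7, 7  (cmp 3,7)
JLT L0: taken
R1=5|0=5
R7=3+1=4
CMP R7, 7  (cmp 4,7)
JLT L0: taken
R1=5|0=5
R7=4+1=5
CMP R7, 7  (cmp 5,7)
JLT L0: taken
R1=5|0=5
R7=5+1=6
CMP R7, 7  (cmp 6,7)
JLT L0: taken
R1=5|0=5
R7=6+1=7
CMP R7, 7  (cmp 7,7)
JLT L0: not taken
R2=0^5=5
halt.
Total executed instructions: 33.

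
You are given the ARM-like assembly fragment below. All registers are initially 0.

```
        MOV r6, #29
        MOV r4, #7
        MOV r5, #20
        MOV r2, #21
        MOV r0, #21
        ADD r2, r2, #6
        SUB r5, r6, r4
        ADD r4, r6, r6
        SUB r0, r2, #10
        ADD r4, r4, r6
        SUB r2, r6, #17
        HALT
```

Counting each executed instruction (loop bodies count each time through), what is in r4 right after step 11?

after MOV r6, #29: r6=29
after MOV r4, #7: r4=7
after MOV r5, #20: r5=20
after MOV r2, #21: r2=21
after MOV r0, #21: r0=21
after ADD r2, r2, #6: r2=21+6=27
after SUB r5, r6, r4: r5=29-7=22
after ADD r4, r6, r6: r4=29+29=58
after SUB r0, r2, #10: r0=27-10=17
after ADD r4, r4, r6: r4=58+29=87
after SUB r2, r6, #17: r2=29-17=12
After step 11: r4 = 87.

87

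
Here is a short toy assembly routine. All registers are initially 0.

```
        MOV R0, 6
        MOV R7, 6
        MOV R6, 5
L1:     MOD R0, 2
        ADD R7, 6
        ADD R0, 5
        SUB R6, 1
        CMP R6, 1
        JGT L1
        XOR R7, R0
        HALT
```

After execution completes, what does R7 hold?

R0=6
R7=6
R6=5
R0=6%2=0
R7=6+6=12
R0=0+5=5
R6=5-1=4
CMP R6, 1  (cmp 4,1)
JGT L1: taken
R0=5%2=1
R7=12+6=18
R0=1+5=6
R6=4-1=3
CMP R6, 1  (cmp 3,1)
JGT L1: taken
R0=6%2=0
R7=18+6=24
R0=0+5=5
R6=3-1=2
CMP R6, 1  (cmp 2,1)
JGT L1: taken
R0=5%2=1
R7=24+6=30
R0=1+5=6
R6=2-1=1
CMP R6, 1  (cmp 1,1)
JGT L1: not taken
R7=30^6=24
halt.

24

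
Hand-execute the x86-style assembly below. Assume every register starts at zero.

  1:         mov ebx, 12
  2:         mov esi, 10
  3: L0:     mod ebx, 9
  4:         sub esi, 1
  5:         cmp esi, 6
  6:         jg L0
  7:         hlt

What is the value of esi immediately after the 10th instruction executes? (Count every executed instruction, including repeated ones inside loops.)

8

ebx=12
esi=10
ebx=12%9=3
esi=10-1=9
cmp esi, 6  (cmp 9,6)
jg L0: taken
ebx=3%9=3
esi=9-1=8
cmp esi, 6  (cmp 8,6)
jg L0: taken
After step 10: esi = 8.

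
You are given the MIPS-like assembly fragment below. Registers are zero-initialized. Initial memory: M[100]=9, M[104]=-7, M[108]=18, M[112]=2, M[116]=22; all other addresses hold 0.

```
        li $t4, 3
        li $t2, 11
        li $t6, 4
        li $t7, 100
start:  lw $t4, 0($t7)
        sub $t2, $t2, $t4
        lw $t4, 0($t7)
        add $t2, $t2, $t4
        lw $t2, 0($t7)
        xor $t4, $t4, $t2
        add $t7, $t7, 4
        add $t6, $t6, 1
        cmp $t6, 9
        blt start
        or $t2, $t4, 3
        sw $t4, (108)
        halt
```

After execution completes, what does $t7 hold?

$t4=3
$t2=11
$t6=4
$t7=100
$t4=M[100]=9
$t2=11-9=2
$t4=M[100]=9
$t2=2+9=11
$t2=M[100]=9
$t4=9^9=0
$t7=100+4=104
$t6=4+1=5
cmp $t6, 9  (cmp 5,9)
blt start: taken
$t4=M[104]=-7
$t2=9-(-7)=16
$t4=M[104]=-7
$t2=16+(-7)=9
$t2=M[104]=-7
$t4=(-7)^(-7)=0
$t7=104+4=108
$t6=5+1=6
cmp $t6, 9  (cmp 6,9)
blt start: taken
$t4=M[108]=18
$t2=(-7)-18=-25
$t4=M[108]=18
$t2=(-25)+18=-7
$t2=M[108]=18
$t4=18^18=0
$t7=108+4=112
$t6=6+1=7
cmp $t6, 9  (cmp 7,9)
blt start: taken
$t4=M[112]=2
$t2=18-2=16
$t4=M[112]=2
$t2=16+2=18
$t2=M[112]=2
$t4=2^2=0
$t7=112+4=116
$t6=7+1=8
cmp $t6, 9  (cmp 8,9)
blt start: taken
$t4=M[116]=22
$t2=2-22=-20
$t4=M[116]=22
$t2=(-20)+22=2
$t2=M[116]=22
$t4=22^22=0
$t7=116+4=120
$t6=8+1=9
cmp $t6, 9  (cmp 9,9)
blt start: not taken
$t2=0|3=3
sw $t4, (108) → M[108]=0
halt.

120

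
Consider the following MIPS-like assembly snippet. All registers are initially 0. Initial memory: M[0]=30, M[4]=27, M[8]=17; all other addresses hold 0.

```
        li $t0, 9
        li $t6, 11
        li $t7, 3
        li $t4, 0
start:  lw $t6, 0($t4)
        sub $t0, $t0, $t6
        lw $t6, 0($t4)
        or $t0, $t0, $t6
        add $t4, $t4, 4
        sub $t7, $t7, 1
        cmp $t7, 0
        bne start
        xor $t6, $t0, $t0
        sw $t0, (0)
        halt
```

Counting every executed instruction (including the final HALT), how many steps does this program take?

31

$t0=9
$t6=11
$t7=3
$t4=0
$t6=M[0]=30
$t0=9-30=-21
$t6=M[0]=30
$t0=(-21)|30=-1
$t4=0+4=4
$t7=3-1=2
cmp $t7, 0  (cmp 2,0)
bne start: taken
$t6=M[4]=27
$t0=(-1)-27=-28
$t6=M[4]=27
$t0=(-28)|27=-1
$t4=4+4=8
$t7=2-1=1
cmp $t7, 0  (cmp 1,0)
bne start: taken
$t6=M[8]=17
$t0=(-1)-17=-18
$t6=M[8]=17
$t0=(-18)|17=-1
$t4=8+4=12
$t7=1-1=0
cmp $t7, 0  (cmp 0,0)
bne start: not taken
$t6=(-1)^(-1)=0
sw $t0, (0) → M[0]=-1
halt.
Total executed instructions: 31.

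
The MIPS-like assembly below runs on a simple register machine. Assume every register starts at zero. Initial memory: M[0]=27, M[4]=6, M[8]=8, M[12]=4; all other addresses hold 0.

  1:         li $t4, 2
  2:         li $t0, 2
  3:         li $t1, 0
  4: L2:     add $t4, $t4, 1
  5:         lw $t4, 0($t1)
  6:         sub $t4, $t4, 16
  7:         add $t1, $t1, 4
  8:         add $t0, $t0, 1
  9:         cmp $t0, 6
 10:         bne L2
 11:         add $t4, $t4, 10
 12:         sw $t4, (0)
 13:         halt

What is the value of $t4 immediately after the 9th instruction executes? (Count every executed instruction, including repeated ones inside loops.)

11

li $t4, 2 → $t4=2
li $t0, 2 → $t0=2
li $t1, 0 → $t1=0
add $t4, $t4, 1 → $t4=2+1=3
lw $t4, 0($t1) → $t4=M[0]=27
sub $t4, $t4, 16 → $t4=27-16=11
add $t1, $t1, 4 → $t1=0+4=4
add $t0, $t0, 1 → $t0=2+1=3
cmp $t0, 6  (cmp 3,6)
After step 9: $t4 = 11.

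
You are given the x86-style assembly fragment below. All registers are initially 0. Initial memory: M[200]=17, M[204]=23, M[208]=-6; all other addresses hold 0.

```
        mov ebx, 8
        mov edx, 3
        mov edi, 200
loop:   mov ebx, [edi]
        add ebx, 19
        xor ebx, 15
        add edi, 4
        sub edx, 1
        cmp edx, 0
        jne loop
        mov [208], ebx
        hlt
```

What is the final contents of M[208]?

after mov ebx, 8: ebx=8
after mov edx, 3: edx=3
after mov edi, 200: edi=200
after mov ebx, [edi]: ebx=M[200]=17
after add ebx, 19: ebx=17+19=36
after xor ebx, 15: ebx=36^15=43
after add edi, 4: edi=200+4=204
after sub edx, 1: edx=3-1=2
cmp edx, 0  (cmp 2,0)
jne loop: taken
after mov ebx, [edi]: ebx=M[204]=23
after add ebx, 19: ebx=23+19=42
after xor ebx, 15: ebx=42^15=37
after add edi, 4: edi=204+4=208
after sub edx, 1: edx=2-1=1
cmp edx, 0  (cmp 1,0)
jne loop: taken
after mov ebx, [edi]: ebx=M[208]=-6
after add ebx, 19: ebx=(-6)+19=13
after xor ebx, 15: ebx=13^15=2
after add edi, 4: edi=208+4=212
after sub edx, 1: edx=1-1=0
cmp edx, 0  (cmp 0,0)
jne loop: not taken
mov [208], ebx → M[208]=2
halt.

2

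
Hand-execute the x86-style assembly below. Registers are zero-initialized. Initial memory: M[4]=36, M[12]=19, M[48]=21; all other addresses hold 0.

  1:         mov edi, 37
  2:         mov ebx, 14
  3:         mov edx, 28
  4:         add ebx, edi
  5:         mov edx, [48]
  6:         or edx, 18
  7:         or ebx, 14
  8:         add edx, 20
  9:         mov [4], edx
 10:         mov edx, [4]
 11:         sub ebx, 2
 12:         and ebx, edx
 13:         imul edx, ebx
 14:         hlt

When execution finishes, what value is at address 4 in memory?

edi=37
ebx=14
edx=28
ebx=14+37=51
edx=M[48]=21
edx=21|18=23
ebx=51|14=63
edx=23+20=43
mov [4], edx → M[4]=43
edx=M[4]=43
ebx=63-2=61
ebx=61&43=41
edx=43*41=1763
halt.

43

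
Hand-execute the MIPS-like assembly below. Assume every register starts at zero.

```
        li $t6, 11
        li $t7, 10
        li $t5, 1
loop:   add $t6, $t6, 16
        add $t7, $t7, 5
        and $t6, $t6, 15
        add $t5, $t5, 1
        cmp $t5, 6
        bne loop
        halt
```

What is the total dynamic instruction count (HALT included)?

34

$t6=11
$t7=10
$t5=1
$t6=11+16=27
$t7=10+5=15
$t6=27&15=11
$t5=1+1=2
cmp $t5, 6  (cmp 2,6)
bne loop: taken
$t6=11+16=27
$t7=15+5=20
$t6=27&15=11
$t5=2+1=3
cmp $t5, 6  (cmp 3,6)
bne loop: taken
$t6=11+16=27
$t7=20+5=25
$t6=27&15=11
$t5=3+1=4
cmp $t5, 6  (cmp 4,6)
bne loop: taken
$t6=11+16=27
$t7=25+5=30
$t6=27&15=11
$t5=4+1=5
cmp $t5, 6  (cmp 5,6)
bne loop: taken
$t6=11+16=27
$t7=30+5=35
$t6=27&15=11
$t5=5+1=6
cmp $t5, 6  (cmp 6,6)
bne loop: not taken
halt.
Total executed instructions: 34.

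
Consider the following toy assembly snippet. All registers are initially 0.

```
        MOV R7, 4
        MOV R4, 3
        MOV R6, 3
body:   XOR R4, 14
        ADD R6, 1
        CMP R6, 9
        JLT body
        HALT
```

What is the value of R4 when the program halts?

3

MOV R7, 4 → R7=4
MOV R4, 3 → R4=3
MOV R6, 3 → R6=3
XOR R4, 14 → R4=3^14=13
ADD R6, 1 → R6=3+1=4
CMP R6, 9  (cmp 4,9)
JLT body: taken
XOR R4, 14 → R4=13^14=3
ADD R6, 1 → R6=4+1=5
CMP R6, 9  (cmp 5,9)
JLT body: taken
XOR R4, 14 → R4=3^14=13
ADD R6, 1 → R6=5+1=6
CMP R6, 9  (cmp 6,9)
JLT body: taken
XOR R4, 14 → R4=13^14=3
ADD R6, 1 → R6=6+1=7
CMP R6, 9  (cmp 7,9)
JLT body: taken
XOR R4, 14 → R4=3^14=13
ADD R6, 1 → R6=7+1=8
CMP R6, 9  (cmp 8,9)
JLT body: taken
XOR R4, 14 → R4=13^14=3
ADD R6, 1 → R6=8+1=9
CMP R6, 9  (cmp 9,9)
JLT body: not taken
halt.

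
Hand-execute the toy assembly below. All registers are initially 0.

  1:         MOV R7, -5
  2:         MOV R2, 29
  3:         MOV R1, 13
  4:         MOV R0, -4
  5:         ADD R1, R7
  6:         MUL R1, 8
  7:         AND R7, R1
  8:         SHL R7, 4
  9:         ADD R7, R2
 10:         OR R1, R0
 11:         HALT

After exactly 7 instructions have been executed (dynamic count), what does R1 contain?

64

R7=-5
R2=29
R1=13
R0=-4
R1=13+(-5)=8
R1=8*8=64
R7=(-5)&64=64
After step 7: R1 = 64.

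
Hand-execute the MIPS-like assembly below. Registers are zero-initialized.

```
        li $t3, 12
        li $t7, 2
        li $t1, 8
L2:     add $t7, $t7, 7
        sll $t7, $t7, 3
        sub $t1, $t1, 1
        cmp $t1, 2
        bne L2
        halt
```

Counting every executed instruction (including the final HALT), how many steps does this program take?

34

li $t3, 12 → $t3=12
li $t7, 2 → $t7=2
li $t1, 8 → $t1=8
add $t7, $t7, 7 → $t7=2+7=9
sll $t7, $t7, 3 → $t7=9<<3=72
sub $t1, $t1, 1 → $t1=8-1=7
cmp $t1, 2  (cmp 7,2)
bne L2: taken
add $t7, $t7, 7 → $t7=72+7=79
sll $t7, $t7, 3 → $t7=79<<3=632
sub $t1, $t1, 1 → $t1=7-1=6
cmp $t1, 2  (cmp 6,2)
bne L2: taken
add $t7, $t7, 7 → $t7=632+7=639
sll $t7, $t7, 3 → $t7=639<<3=5112
sub $t1, $t1, 1 → $t1=6-1=5
cmp $t1, 2  (cmp 5,2)
bne L2: taken
add $t7, $t7, 7 → $t7=5112+7=5119
sll $t7, $t7, 3 → $t7=5119<<3=40952
sub $t1, $t1, 1 → $t1=5-1=4
cmp $t1, 2  (cmp 4,2)
bne L2: taken
add $t7, $t7, 7 → $t7=40952+7=40959
sll $t7, $t7, 3 → $t7=40959<<3=327672
sub $t1, $t1, 1 → $t1=4-1=3
cmp $t1, 2  (cmp 3,2)
bne L2: taken
add $t7, $t7, 7 → $t7=327672+7=327679
sll $t7, $t7, 3 → $t7=327679<<3=2621432
sub $t1, $t1, 1 → $t1=3-1=2
cmp $t1, 2  (cmp 2,2)
bne L2: not taken
halt.
Total executed instructions: 34.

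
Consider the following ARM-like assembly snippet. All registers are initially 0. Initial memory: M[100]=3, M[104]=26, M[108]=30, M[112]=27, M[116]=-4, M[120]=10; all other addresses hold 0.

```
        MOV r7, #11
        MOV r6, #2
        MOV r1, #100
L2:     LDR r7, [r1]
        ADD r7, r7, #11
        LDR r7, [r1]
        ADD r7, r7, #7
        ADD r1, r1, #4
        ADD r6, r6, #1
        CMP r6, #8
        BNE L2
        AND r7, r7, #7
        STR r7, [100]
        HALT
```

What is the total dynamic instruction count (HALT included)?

r7=11
r6=2
r1=100
r7=M[100]=3
r7=3+11=14
r7=M[100]=3
r7=3+7=10
r1=100+4=104
r6=2+1=3
CMP r6, #8  (cmp 3,8)
BNE L2: taken
r7=M[104]=26
r7=26+11=37
r7=M[104]=26
r7=26+7=33
r1=104+4=108
r6=3+1=4
CMP r6, #8  (cmp 4,8)
BNE L2: taken
r7=M[108]=30
r7=30+11=41
r7=M[108]=30
r7=30+7=37
r1=108+4=112
r6=4+1=5
CMP r6, #8  (cmp 5,8)
BNE L2: taken
r7=M[112]=27
r7=27+11=38
r7=M[112]=27
r7=27+7=34
r1=112+4=116
r6=5+1=6
CMP r6, #8  (cmp 6,8)
BNE L2: taken
r7=M[116]=-4
r7=(-4)+11=7
r7=M[116]=-4
r7=(-4)+7=3
r1=116+4=120
r6=6+1=7
CMP r6, #8  (cmp 7,8)
BNE L2: taken
r7=M[120]=10
r7=10+11=21
r7=M[120]=10
r7=10+7=17
r1=120+4=124
r6=7+1=8
CMP r6, #8  (cmp 8,8)
BNE L2: not taken
r7=17&7=1
STR r7, [100] → M[100]=1
halt.
Total executed instructions: 54.

54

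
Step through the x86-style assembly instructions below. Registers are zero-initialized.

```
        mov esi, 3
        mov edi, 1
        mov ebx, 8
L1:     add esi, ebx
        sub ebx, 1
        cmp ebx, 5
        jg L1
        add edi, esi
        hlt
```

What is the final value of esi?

24

after mov esi, 3: esi=3
after mov edi, 1: edi=1
after mov ebx, 8: ebx=8
after add esi, ebx: esi=3+8=11
after sub ebx, 1: ebx=8-1=7
cmp ebx, 5  (cmp 7,5)
jg L1: taken
after add esi, ebx: esi=11+7=18
after sub ebx, 1: ebx=7-1=6
cmp ebx, 5  (cmp 6,5)
jg L1: taken
after add esi, ebx: esi=18+6=24
after sub ebx, 1: ebx=6-1=5
cmp ebx, 5  (cmp 5,5)
jg L1: not taken
after add edi, esi: edi=1+24=25
halt.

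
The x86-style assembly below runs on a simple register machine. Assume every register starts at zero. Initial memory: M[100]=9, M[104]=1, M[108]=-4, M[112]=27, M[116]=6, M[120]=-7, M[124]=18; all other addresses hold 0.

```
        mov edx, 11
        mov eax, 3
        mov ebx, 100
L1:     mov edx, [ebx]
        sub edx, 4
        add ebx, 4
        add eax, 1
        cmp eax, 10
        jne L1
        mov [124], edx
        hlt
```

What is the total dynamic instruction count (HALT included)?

47

edx=11
eax=3
ebx=100
edx=M[100]=9
edx=9-4=5
ebx=100+4=104
eax=3+1=4
cmp eax, 10  (cmp 4,10)
jne L1: taken
edx=M[104]=1
edx=1-4=-3
ebx=104+4=108
eax=4+1=5
cmp eax, 10  (cmp 5,10)
jne L1: taken
edx=M[108]=-4
edx=(-4)-4=-8
ebx=108+4=112
eax=5+1=6
cmp eax, 10  (cmp 6,10)
jne L1: taken
edx=M[112]=27
edx=27-4=23
ebx=112+4=116
eax=6+1=7
cmp eax, 10  (cmp 7,10)
jne L1: taken
edx=M[116]=6
edx=6-4=2
ebx=116+4=120
eax=7+1=8
cmp eax, 10  (cmp 8,10)
jne L1: taken
edx=M[120]=-7
edx=(-7)-4=-11
ebx=120+4=124
eax=8+1=9
cmp eax, 10  (cmp 9,10)
jne L1: taken
edx=M[124]=18
edx=18-4=14
ebx=124+4=128
eax=9+1=10
cmp eax, 10  (cmp 10,10)
jne L1: not taken
mov [124], edx → M[124]=14
halt.
Total executed instructions: 47.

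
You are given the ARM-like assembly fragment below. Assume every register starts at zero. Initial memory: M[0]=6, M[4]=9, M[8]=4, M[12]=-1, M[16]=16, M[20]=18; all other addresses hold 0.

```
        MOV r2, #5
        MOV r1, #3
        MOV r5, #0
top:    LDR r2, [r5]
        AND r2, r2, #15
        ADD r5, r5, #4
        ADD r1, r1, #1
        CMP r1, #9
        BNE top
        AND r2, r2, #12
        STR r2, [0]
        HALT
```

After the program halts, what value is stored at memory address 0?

r2=5
r1=3
r5=0
r2=M[0]=6
r2=6&15=6
r5=0+4=4
r1=3+1=4
CMP r1, #9  (cmp 4,9)
BNE top: taken
r2=M[4]=9
r2=9&15=9
r5=4+4=8
r1=4+1=5
CMP r1, #9  (cmp 5,9)
BNE top: taken
r2=M[8]=4
r2=4&15=4
r5=8+4=12
r1=5+1=6
CMP r1, #9  (cmp 6,9)
BNE top: taken
r2=M[12]=-1
r2=(-1)&15=15
r5=12+4=16
r1=6+1=7
CMP r1, #9  (cmp 7,9)
BNE top: taken
r2=M[16]=16
r2=16&15=0
r5=16+4=20
r1=7+1=8
CMP r1, #9  (cmp 8,9)
BNE top: taken
r2=M[20]=18
r2=18&15=2
r5=20+4=24
r1=8+1=9
CMP r1, #9  (cmp 9,9)
BNE top: not taken
r2=2&12=0
STR r2, [0] → M[0]=0
halt.

0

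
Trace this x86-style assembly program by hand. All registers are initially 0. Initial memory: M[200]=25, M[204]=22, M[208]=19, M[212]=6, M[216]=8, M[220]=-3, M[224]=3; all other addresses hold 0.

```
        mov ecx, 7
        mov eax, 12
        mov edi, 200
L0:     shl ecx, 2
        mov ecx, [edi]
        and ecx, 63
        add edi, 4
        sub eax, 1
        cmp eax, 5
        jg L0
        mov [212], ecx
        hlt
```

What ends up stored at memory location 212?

3

mov ecx, 7 → ecx=7
mov eax, 12 → eax=12
mov edi, 200 → edi=200
shl ecx, 2 → ecx=7<<2=28
mov ecx, [edi] → ecx=M[200]=25
and ecx, 63 → ecx=25&63=25
add edi, 4 → edi=200+4=204
sub eax, 1 → eax=12-1=11
cmp eax, 5  (cmp 11,5)
jg L0: taken
shl ecx, 2 → ecx=25<<2=100
mov ecx, [edi] → ecx=M[204]=22
and ecx, 63 → ecx=22&63=22
add edi, 4 → edi=204+4=208
sub eax, 1 → eax=11-1=10
cmp eax, 5  (cmp 10,5)
jg L0: taken
shl ecx, 2 → ecx=22<<2=88
mov ecx, [edi] → ecx=M[208]=19
and ecx, 63 → ecx=19&63=19
add edi, 4 → edi=208+4=212
sub eax, 1 → eax=10-1=9
cmp eax, 5  (cmp 9,5)
jg L0: taken
shl ecx, 2 → ecx=19<<2=76
mov ecx, [edi] → ecx=M[212]=6
and ecx, 63 → ecx=6&63=6
add edi, 4 → edi=212+4=216
sub eax, 1 → eax=9-1=8
cmp eax, 5  (cmp 8,5)
jg L0: taken
shl ecx, 2 → ecx=6<<2=24
mov ecx, [edi] → ecx=M[216]=8
and ecx, 63 → ecx=8&63=8
add edi, 4 → edi=216+4=220
sub eax, 1 → eax=8-1=7
cmp eax, 5  (cmp 7,5)
jg L0: taken
shl ecx, 2 → ecx=8<<2=32
mov ecx, [edi] → ecx=M[220]=-3
and ecx, 63 → ecx=(-3)&63=61
add edi, 4 → edi=220+4=224
sub eax, 1 → eax=7-1=6
cmp eax, 5  (cmp 6,5)
jg L0: taken
shl ecx, 2 → ecx=61<<2=244
mov ecx, [edi] → ecx=M[224]=3
and ecx, 63 → ecx=3&63=3
add edi, 4 → edi=224+4=228
sub eax, 1 → eax=6-1=5
cmp eax, 5  (cmp 5,5)
jg L0: not taken
mov [212], ecx → M[212]=3
halt.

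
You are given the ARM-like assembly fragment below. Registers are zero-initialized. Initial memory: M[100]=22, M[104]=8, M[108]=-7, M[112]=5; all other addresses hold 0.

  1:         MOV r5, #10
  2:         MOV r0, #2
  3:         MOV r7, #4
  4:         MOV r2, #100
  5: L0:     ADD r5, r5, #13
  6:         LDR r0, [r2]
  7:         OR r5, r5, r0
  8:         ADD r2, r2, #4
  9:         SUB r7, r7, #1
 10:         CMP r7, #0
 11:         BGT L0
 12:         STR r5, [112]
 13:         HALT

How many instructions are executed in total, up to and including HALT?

r5=10
r0=2
r7=4
r2=100
r5=10+13=23
r0=M[100]=22
r5=23|22=23
r2=100+4=104
r7=4-1=3
CMP r7, #0  (cmp 3,0)
BGT L0: taken
r5=23+13=36
r0=M[104]=8
r5=36|8=44
r2=104+4=108
r7=3-1=2
CMP r7, #0  (cmp 2,0)
BGT L0: taken
r5=44+13=57
r0=M[108]=-7
r5=57|(-7)=-7
r2=108+4=112
r7=2-1=1
CMP r7, #0  (cmp 1,0)
BGT L0: taken
r5=(-7)+13=6
r0=M[112]=5
r5=6|5=7
r2=112+4=116
r7=1-1=0
CMP r7, #0  (cmp 0,0)
BGT L0: not taken
STR r5, [112] → M[112]=7
halt.
Total executed instructions: 34.

34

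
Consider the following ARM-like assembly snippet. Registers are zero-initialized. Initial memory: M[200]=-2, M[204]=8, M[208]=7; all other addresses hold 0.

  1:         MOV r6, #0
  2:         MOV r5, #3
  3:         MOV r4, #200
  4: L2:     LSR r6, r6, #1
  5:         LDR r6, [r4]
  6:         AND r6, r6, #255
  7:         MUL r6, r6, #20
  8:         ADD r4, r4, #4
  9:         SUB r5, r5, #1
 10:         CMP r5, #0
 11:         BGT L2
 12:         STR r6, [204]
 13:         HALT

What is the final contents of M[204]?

after MOV r6, #0: r6=0
after MOV r5, #3: r5=3
after MOV r4, #200: r4=200
after LSR r6, r6, #1: r6=0>>1=0
after LDR r6, [r4]: r6=M[200]=-2
after AND r6, r6, #255: r6=(-2)&255=254
after MUL r6, r6, #20: r6=254*20=5080
after ADD r4, r4, #4: r4=200+4=204
after SUB r5, r5, #1: r5=3-1=2
CMP r5, #0  (cmp 2,0)
BGT L2: taken
after LSR r6, r6, #1: r6=5080>>1=2540
after LDR r6, [r4]: r6=M[204]=8
after AND r6, r6, #255: r6=8&255=8
after MUL r6, r6, #20: r6=8*20=160
after ADD r4, r4, #4: r4=204+4=208
after SUB r5, r5, #1: r5=2-1=1
CMP r5, #0  (cmp 1,0)
BGT L2: taken
after LSR r6, r6, #1: r6=160>>1=80
after LDR r6, [r4]: r6=M[208]=7
after AND r6, r6, #255: r6=7&255=7
after MUL r6, r6, #20: r6=7*20=140
after ADD r4, r4, #4: r4=208+4=212
after SUB r5, r5, #1: r5=1-1=0
CMP r5, #0  (cmp 0,0)
BGT L2: not taken
STR r6, [204] → M[204]=140
halt.

140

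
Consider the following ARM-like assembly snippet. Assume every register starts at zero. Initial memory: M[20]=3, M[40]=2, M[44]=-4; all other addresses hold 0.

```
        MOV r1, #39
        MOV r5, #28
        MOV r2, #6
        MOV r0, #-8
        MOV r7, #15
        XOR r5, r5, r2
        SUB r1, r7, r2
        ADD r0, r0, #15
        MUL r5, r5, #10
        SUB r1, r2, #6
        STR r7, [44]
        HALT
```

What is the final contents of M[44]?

15

MOV r1, #39 → r1=39
MOV r5, #28 → r5=28
MOV r2, #6 → r2=6
MOV r0, #-8 → r0=-8
MOV r7, #15 → r7=15
XOR r5, r5, r2 → r5=28^6=26
SUB r1, r7, r2 → r1=15-6=9
ADD r0, r0, #15 → r0=(-8)+15=7
MUL r5, r5, #10 → r5=26*10=260
SUB r1, r2, #6 → r1=6-6=0
STR r7, [44] → M[44]=15
halt.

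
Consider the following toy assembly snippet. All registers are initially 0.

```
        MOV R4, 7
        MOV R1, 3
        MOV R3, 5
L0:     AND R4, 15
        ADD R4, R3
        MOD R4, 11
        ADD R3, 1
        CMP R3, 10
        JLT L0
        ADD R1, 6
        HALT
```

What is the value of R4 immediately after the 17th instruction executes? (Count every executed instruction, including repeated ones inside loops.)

14

after MOV R4, 7: R4=7
after MOV R1, 3: R1=3
after MOV R3, 5: R3=5
after AND R4, 15: R4=7&15=7
after ADD R4, R3: R4=7+5=12
after MOD R4, 11: R4=12%11=1
after ADD R3, 1: R3=5+1=6
CMP R3, 10  (cmp 6,10)
JLT L0: taken
after AND R4, 15: R4=1&15=1
after ADD R4, R3: R4=1+6=7
after MOD R4, 11: R4=7%11=7
after ADD R3, 1: R3=6+1=7
CMP R3, 10  (cmp 7,10)
JLT L0: taken
after AND R4, 15: R4=7&15=7
after ADD R4, R3: R4=7+7=14
After step 17: R4 = 14.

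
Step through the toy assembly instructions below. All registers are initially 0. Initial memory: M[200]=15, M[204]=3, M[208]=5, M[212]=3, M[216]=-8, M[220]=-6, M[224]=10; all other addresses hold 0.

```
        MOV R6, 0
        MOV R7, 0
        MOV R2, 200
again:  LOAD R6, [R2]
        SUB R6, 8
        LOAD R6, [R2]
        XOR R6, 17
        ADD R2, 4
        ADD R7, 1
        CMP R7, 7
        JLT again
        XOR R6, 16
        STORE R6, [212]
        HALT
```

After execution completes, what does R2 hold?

228

R6=0
R7=0
R2=200
R6=M[200]=15
R6=15-8=7
R6=M[200]=15
R6=15^17=30
R2=200+4=204
R7=0+1=1
CMP R7, 7  (cmp 1,7)
JLT again: taken
R6=M[204]=3
R6=3-8=-5
R6=M[204]=3
R6=3^17=18
R2=204+4=208
R7=1+1=2
CMP R7, 7  (cmp 2,7)
JLT again: taken
R6=M[208]=5
R6=5-8=-3
R6=M[208]=5
R6=5^17=20
R2=208+4=212
R7=2+1=3
CMP R7, 7  (cmp 3,7)
JLT again: taken
R6=M[212]=3
R6=3-8=-5
R6=M[212]=3
R6=3^17=18
R2=212+4=216
R7=3+1=4
CMP R7, 7  (cmp 4,7)
JLT again: taken
R6=M[216]=-8
R6=(-8)-8=-16
R6=M[216]=-8
R6=(-8)^17=-23
R2=216+4=220
R7=4+1=5
CMP R7, 7  (cmp 5,7)
JLT again: taken
R6=M[220]=-6
R6=(-6)-8=-14
R6=M[220]=-6
R6=(-6)^17=-21
R2=220+4=224
R7=5+1=6
CMP R7, 7  (cmp 6,7)
JLT again: taken
R6=M[224]=10
R6=10-8=2
R6=M[224]=10
R6=10^17=27
R2=224+4=228
R7=6+1=7
CMP R7, 7  (cmp 7,7)
JLT again: not taken
R6=27^16=11
STORE R6, [212] → M[212]=11
halt.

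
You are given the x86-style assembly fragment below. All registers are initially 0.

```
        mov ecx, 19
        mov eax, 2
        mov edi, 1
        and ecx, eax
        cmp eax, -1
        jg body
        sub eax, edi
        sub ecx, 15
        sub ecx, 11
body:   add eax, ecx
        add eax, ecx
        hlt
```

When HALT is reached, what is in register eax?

ecx=19
eax=2
edi=1
ecx=19&2=2
cmp eax, -1  (cmp 2,-1)
jg body: taken
eax=2+2=4
eax=4+2=6
halt.

6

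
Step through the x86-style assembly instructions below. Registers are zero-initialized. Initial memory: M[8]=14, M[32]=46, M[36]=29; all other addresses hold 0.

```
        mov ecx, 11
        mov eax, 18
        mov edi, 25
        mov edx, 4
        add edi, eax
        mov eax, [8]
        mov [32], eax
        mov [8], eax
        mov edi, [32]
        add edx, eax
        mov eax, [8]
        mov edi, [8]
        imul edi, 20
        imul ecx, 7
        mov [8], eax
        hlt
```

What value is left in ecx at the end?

77

mov ecx, 11 → ecx=11
mov eax, 18 → eax=18
mov edi, 25 → edi=25
mov edx, 4 → edx=4
add edi, eax → edi=25+18=43
mov eax, [8] → eax=M[8]=14
mov [32], eax → M[32]=14
mov [8], eax → M[8]=14
mov edi, [32] → edi=M[32]=14
add edx, eax → edx=4+14=18
mov eax, [8] → eax=M[8]=14
mov edi, [8] → edi=M[8]=14
imul edi, 20 → edi=14*20=280
imul ecx, 7 → ecx=11*7=77
mov [8], eax → M[8]=14
halt.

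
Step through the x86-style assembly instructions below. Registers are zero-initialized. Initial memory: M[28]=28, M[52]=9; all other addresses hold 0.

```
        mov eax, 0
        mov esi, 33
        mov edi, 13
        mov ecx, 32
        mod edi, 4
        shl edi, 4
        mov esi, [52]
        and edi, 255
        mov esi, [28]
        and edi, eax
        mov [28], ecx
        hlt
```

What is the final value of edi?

after mov eax, 0: eax=0
after mov esi, 33: esi=33
after mov edi, 13: edi=13
after mov ecx, 32: ecx=32
after mod edi, 4: edi=13%4=1
after shl edi, 4: edi=1<<4=16
after mov esi, [52]: esi=M[52]=9
after and edi, 255: edi=16&255=16
after mov esi, [28]: esi=M[28]=28
after and edi, eax: edi=16&0=0
mov [28], ecx → M[28]=32
halt.

0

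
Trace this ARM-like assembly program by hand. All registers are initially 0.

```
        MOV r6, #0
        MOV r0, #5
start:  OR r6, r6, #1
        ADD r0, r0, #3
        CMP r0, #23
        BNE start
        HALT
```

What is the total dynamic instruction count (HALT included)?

MOV r6, #0 → r6=0
MOV r0, #5 → r0=5
OR r6, r6, #1 → r6=0|1=1
ADD r0, r0, #3 → r0=5+3=8
CMP r0, #23  (cmp 8,23)
BNE start: taken
OR r6, r6, #1 → r6=1|1=1
ADD r0, r0, #3 → r0=8+3=11
CMP r0, #23  (cmp 11,23)
BNE start: taken
OR r6, r6, #1 → r6=1|1=1
ADD r0, r0, #3 → r0=11+3=14
CMP r0, #23  (cmp 14,23)
BNE start: taken
OR r6, r6, #1 → r6=1|1=1
ADD r0, r0, #3 → r0=14+3=17
CMP r0, #23  (cmp 17,23)
BNE start: taken
OR r6, r6, #1 → r6=1|1=1
ADD r0, r0, #3 → r0=17+3=20
CMP r0, #23  (cmp 20,23)
BNE start: taken
OR r6, r6, #1 → r6=1|1=1
ADD r0, r0, #3 → r0=20+3=23
CMP r0, #23  (cmp 23,23)
BNE start: not taken
halt.
Total executed instructions: 27.

27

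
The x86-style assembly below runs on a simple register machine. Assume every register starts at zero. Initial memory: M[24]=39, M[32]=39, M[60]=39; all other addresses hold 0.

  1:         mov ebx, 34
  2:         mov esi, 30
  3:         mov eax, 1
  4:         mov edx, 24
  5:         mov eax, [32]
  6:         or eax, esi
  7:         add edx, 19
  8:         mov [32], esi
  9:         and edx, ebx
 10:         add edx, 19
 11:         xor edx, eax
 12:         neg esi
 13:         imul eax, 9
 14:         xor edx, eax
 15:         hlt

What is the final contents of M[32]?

ebx=34
esi=30
eax=1
edx=24
eax=M[32]=39
eax=39|30=63
edx=24+19=43
mov [32], esi → M[32]=30
edx=43&34=34
edx=34+19=53
edx=53^63=10
esi=-(30)=-30
eax=63*9=567
edx=10^567=573
halt.

30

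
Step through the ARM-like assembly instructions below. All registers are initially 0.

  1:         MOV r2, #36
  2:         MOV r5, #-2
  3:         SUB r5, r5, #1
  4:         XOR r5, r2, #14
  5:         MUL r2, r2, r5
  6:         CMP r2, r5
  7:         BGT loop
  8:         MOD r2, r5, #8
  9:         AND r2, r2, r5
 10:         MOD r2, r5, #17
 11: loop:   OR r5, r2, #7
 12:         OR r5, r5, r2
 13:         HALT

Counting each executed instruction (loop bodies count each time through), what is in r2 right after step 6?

1512

MOV r2, #36 → r2=36
MOV r5, #-2 → r5=-2
SUB r5, r5, #1 → r5=(-2)-1=-3
XOR r5, r2, #14 → r5=36^14=42
MUL r2, r2, r5 → r2=36*42=1512
CMP r2, r5  (cmp 1512,42)
After step 6: r2 = 1512.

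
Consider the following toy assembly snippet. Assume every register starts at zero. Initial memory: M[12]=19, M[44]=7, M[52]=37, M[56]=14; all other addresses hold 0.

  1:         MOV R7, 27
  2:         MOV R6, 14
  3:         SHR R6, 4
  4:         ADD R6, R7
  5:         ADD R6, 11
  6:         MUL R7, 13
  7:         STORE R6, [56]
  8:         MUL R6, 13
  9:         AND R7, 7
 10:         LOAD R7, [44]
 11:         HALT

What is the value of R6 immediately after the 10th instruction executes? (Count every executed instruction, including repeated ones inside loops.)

after MOV R7, 27: R7=27
after MOV R6, 14: R6=14
after SHR R6, 4: R6=14>>4=0
after ADD R6, R7: R6=0+27=27
after ADD R6, 11: R6=27+11=38
after MUL R7, 13: R7=27*13=351
STORE R6, [56] → M[56]=38
after MUL R6, 13: R6=38*13=494
after AND R7, 7: R7=351&7=7
after LOAD R7, [44]: R7=M[44]=7
After step 10: R6 = 494.

494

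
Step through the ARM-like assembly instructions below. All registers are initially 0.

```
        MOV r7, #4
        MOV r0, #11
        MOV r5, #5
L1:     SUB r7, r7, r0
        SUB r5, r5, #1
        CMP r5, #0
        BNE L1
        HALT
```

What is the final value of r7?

MOV r7, #4 → r7=4
MOV r0, #11 → r0=11
MOV r5, #5 → r5=5
SUB r7, r7, r0 → r7=4-11=-7
SUB r5, r5, #1 → r5=5-1=4
CMP r5, #0  (cmp 4,0)
BNE L1: taken
SUB r7, r7, r0 → r7=(-7)-11=-18
SUB r5, r5, #1 → r5=4-1=3
CMP r5, #0  (cmp 3,0)
BNE L1: taken
SUB r7, r7, r0 → r7=(-18)-11=-29
SUB r5, r5, #1 → r5=3-1=2
CMP r5, #0  (cmp 2,0)
BNE L1: taken
SUB r7, r7, r0 → r7=(-29)-11=-40
SUB r5, r5, #1 → r5=2-1=1
CMP r5, #0  (cmp 1,0)
BNE L1: taken
SUB r7, r7, r0 → r7=(-40)-11=-51
SUB r5, r5, #1 → r5=1-1=0
CMP r5, #0  (cmp 0,0)
BNE L1: not taken
halt.

-51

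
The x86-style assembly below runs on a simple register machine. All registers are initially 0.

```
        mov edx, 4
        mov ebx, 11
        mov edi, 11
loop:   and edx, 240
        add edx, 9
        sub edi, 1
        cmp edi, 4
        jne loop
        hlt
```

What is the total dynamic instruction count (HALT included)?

edx=4
ebx=11
edi=11
edx=4&240=0
edx=0+9=9
edi=11-1=10
cmp edi, 4  (cmp 10,4)
jne loop: taken
edx=9&240=0
edx=0+9=9
edi=10-1=9
cmp edi, 4  (cmp 9,4)
jne loop: taken
edx=9&240=0
edx=0+9=9
edi=9-1=8
cmp edi, 4  (cmp 8,4)
jne loop: taken
edx=9&240=0
edx=0+9=9
edi=8-1=7
cmp edi, 4  (cmp 7,4)
jne loop: taken
edx=9&240=0
edx=0+9=9
edi=7-1=6
cmp edi, 4  (cmp 6,4)
jne loop: taken
edx=9&240=0
edx=0+9=9
edi=6-1=5
cmp edi, 4  (cmp 5,4)
jne loop: taken
edx=9&240=0
edx=0+9=9
edi=5-1=4
cmp edi, 4  (cmp 4,4)
jne loop: not taken
halt.
Total executed instructions: 39.

39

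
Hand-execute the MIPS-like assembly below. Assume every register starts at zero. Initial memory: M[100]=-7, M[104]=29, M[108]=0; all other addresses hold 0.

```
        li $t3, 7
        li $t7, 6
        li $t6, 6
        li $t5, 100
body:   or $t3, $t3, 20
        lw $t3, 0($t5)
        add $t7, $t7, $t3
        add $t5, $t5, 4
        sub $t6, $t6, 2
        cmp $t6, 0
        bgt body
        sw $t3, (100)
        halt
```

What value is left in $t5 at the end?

after li $t3, 7: $t3=7
after li $t7, 6: $t7=6
after li $t6, 6: $t6=6
after li $t5, 100: $t5=100
after or $t3, $t3, 20: $t3=7|20=23
after lw $t3, 0($t5): $t3=M[100]=-7
after add $t7, $t7, $t3: $t7=6+(-7)=-1
after add $t5, $t5, 4: $t5=100+4=104
after sub $t6, $t6, 2: $t6=6-2=4
cmp $t6, 0  (cmp 4,0)
bgt body: taken
after or $t3, $t3, 20: $t3=(-7)|20=-3
after lw $t3, 0($t5): $t3=M[104]=29
after add $t7, $t7, $t3: $t7=(-1)+29=28
after add $t5, $t5, 4: $t5=104+4=108
after sub $t6, $t6, 2: $t6=4-2=2
cmp $t6, 0  (cmp 2,0)
bgt body: taken
after or $t3, $t3, 20: $t3=29|20=29
after lw $t3, 0($t5): $t3=M[108]=0
after add $t7, $t7, $t3: $t7=28+0=28
after add $t5, $t5, 4: $t5=108+4=112
after sub $t6, $t6, 2: $t6=2-2=0
cmp $t6, 0  (cmp 0,0)
bgt body: not taken
sw $t3, (100) → M[100]=0
halt.

112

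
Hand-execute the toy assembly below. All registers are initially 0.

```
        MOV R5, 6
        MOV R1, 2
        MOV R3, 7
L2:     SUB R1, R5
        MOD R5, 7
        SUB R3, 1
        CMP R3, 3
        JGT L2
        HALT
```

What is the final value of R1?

MOV R5, 6 → R5=6
MOV R1, 2 → R1=2
MOV R3, 7 → R3=7
SUB R1, R5 → R1=2-6=-4
MOD R5, 7 → R5=6%7=6
SUB R3, 1 → R3=7-1=6
CMP R3, 3  (cmp 6,3)
JGT L2: taken
SUB R1, R5 → R1=(-4)-6=-10
MOD R5, 7 → R5=6%7=6
SUB R3, 1 → R3=6-1=5
CMP R3, 3  (cmp 5,3)
JGT L2: taken
SUB R1, R5 → R1=(-10)-6=-16
MOD R5, 7 → R5=6%7=6
SUB R3, 1 → R3=5-1=4
CMP R3, 3  (cmp 4,3)
JGT L2: taken
SUB R1, R5 → R1=(-16)-6=-22
MOD R5, 7 → R5=6%7=6
SUB R3, 1 → R3=4-1=3
CMP R3, 3  (cmp 3,3)
JGT L2: not taken
halt.

-22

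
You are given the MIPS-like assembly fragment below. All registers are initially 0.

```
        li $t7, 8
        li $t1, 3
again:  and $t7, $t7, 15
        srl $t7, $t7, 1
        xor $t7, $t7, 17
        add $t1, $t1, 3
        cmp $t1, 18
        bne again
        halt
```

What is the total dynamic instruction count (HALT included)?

33

after li $t7, 8: $t7=8
after li $t1, 3: $t1=3
after and $t7, $t7, 15: $t7=8&15=8
after srl $t7, $t7, 1: $t7=8>>1=4
after xor $t7, $t7, 17: $t7=4^17=21
after add $t1, $t1, 3: $t1=3+3=6
cmp $t1, 18  (cmp 6,18)
bne again: taken
after and $t7, $t7, 15: $t7=21&15=5
after srl $t7, $t7, 1: $t7=5>>1=2
after xor $t7, $t7, 17: $t7=2^17=19
after add $t1, $t1, 3: $t1=6+3=9
cmp $t1, 18  (cmp 9,18)
bne again: taken
after and $t7, $t7, 15: $t7=19&15=3
after srl $t7, $t7, 1: $t7=3>>1=1
after xor $t7, $t7, 17: $t7=1^17=16
after add $t1, $t1, 3: $t1=9+3=12
cmp $t1, 18  (cmp 12,18)
bne again: taken
after and $t7, $t7, 15: $t7=16&15=0
after srl $t7, $t7, 1: $t7=0>>1=0
after xor $t7, $t7, 17: $t7=0^17=17
after add $t1, $t1, 3: $t1=12+3=15
cmp $t1, 18  (cmp 15,18)
bne again: taken
after and $t7, $t7, 15: $t7=17&15=1
after srl $t7, $t7, 1: $t7=1>>1=0
after xor $t7, $t7, 17: $t7=0^17=17
after add $t1, $t1, 3: $t1=15+3=18
cmp $t1, 18  (cmp 18,18)
bne again: not taken
halt.
Total executed instructions: 33.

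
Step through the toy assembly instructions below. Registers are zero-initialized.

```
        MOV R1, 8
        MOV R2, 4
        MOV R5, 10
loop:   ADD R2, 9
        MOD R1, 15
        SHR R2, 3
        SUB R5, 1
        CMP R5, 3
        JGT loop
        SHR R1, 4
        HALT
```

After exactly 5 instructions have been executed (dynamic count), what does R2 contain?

MOV R1, 8 → R1=8
MOV R2, 4 → R2=4
MOV R5, 10 → R5=10
ADD R2, 9 → R2=4+9=13
MOD R1, 15 → R1=8%15=8
After step 5: R2 = 13.

13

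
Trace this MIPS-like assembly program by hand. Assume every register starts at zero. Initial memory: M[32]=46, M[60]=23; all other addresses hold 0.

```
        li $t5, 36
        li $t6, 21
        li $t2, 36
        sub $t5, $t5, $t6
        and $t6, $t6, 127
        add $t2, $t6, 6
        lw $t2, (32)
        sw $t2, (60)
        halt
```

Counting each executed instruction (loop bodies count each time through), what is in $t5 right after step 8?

15

after li $t5, 36: $t5=36
after li $t6, 21: $t6=21
after li $t2, 36: $t2=36
after sub $t5, $t5, $t6: $t5=36-21=15
after and $t6, $t6, 127: $t6=21&127=21
after add $t2, $t6, 6: $t2=21+6=27
after lw $t2, (32): $t2=M[32]=46
sw $t2, (60) → M[60]=46
After step 8: $t5 = 15.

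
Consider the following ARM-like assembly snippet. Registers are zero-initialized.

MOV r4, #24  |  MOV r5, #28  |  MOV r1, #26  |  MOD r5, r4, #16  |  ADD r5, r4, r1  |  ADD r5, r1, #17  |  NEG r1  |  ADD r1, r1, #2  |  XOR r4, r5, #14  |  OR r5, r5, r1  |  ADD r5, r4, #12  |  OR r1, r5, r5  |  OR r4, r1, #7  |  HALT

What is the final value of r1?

49

MOV r4, #24 → r4=24
MOV r5, #28 → r5=28
MOV r1, #26 → r1=26
MOD r5, r4, #16 → r5=24%16=8
ADD r5, r4, r1 → r5=24+26=50
ADD r5, r1, #17 → r5=26+17=43
NEG r1 → r1=-(26)=-26
ADD r1, r1, #2 → r1=(-26)+2=-24
XOR r4, r5, #14 → r4=43^14=37
OR r5, r5, r1 → r5=43|(-24)=-21
ADD r5, r4, #12 → r5=37+12=49
OR r1, r5, r5 → r1=49|49=49
OR r4, r1, #7 → r4=49|7=55
halt.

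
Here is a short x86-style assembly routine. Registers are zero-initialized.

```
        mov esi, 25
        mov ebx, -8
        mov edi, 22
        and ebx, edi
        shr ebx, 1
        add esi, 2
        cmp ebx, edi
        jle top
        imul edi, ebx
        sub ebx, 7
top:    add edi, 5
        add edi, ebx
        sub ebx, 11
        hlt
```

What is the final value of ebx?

esi=25
ebx=-8
edi=22
ebx=(-8)&22=16
ebx=16>>1=8
esi=25+2=27
cmp ebx, edi  (cmp 8,22)
jle top: taken
edi=22+5=27
edi=27+8=35
ebx=8-11=-3
halt.

-3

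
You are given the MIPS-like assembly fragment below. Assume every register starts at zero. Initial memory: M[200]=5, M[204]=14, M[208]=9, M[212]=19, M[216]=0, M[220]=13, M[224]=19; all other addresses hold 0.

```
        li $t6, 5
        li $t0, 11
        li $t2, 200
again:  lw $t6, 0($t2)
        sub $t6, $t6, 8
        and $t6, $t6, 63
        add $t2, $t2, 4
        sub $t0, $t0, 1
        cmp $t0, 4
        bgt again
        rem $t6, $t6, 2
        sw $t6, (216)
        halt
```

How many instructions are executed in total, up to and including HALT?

$t6=5
$t0=11
$t2=200
$t6=M[200]=5
$t6=5-8=-3
$t6=(-3)&63=61
$t2=200+4=204
$t0=11-1=10
cmp $t0, 4  (cmp 10,4)
bgt again: taken
$t6=M[204]=14
$t6=14-8=6
$t6=6&63=6
$t2=204+4=208
$t0=10-1=9
cmp $t0, 4  (cmp 9,4)
bgt again: taken
$t6=M[208]=9
$t6=9-8=1
$t6=1&63=1
$t2=208+4=212
$t0=9-1=8
cmp $t0, 4  (cmp 8,4)
bgt again: taken
$t6=M[212]=19
$t6=19-8=11
$t6=11&63=11
$t2=212+4=216
$t0=8-1=7
cmp $t0, 4  (cmp 7,4)
bgt again: taken
$t6=M[216]=0
$t6=0-8=-8
$t6=(-8)&63=56
$t2=216+4=220
$t0=7-1=6
cmp $t0, 4  (cmp 6,4)
bgt again: taken
$t6=M[220]=13
$t6=13-8=5
$t6=5&63=5
$t2=220+4=224
$t0=6-1=5
cmp $t0, 4  (cmp 5,4)
bgt again: taken
$t6=M[224]=19
$t6=19-8=11
$t6=11&63=11
$t2=224+4=228
$t0=5-1=4
cmp $t0, 4  (cmp 4,4)
bgt again: not taken
$t6=11%2=1
sw $t6, (216) → M[216]=1
halt.
Total executed instructions: 55.

55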